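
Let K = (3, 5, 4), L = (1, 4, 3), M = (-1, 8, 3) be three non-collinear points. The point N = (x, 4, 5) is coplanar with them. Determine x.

Coplanarity requires KL · (KM × KN) = 0.
KL = (-2, -1, -1), KM = (-4, 3, -1); the triple product is linear in x with coefficient 4 and constant term -24.
Setting it to zero: x = 6.

6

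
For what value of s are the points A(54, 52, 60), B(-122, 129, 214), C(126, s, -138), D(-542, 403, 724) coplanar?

-65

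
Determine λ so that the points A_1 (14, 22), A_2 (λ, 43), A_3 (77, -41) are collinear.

Collinearity: (A_2 − A_1) must be parallel to (A_3 − A_1) = (63, -63).
Cross-multiplying the components: (λ − 14)·(-63) = (21)·(63).
Solving gives λ = -7.

-7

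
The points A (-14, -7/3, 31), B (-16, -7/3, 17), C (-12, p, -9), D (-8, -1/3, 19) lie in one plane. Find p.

-1/3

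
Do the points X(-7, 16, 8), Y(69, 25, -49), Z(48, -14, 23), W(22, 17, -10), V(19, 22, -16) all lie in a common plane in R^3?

Yes

The plane through X, Y, Z has normal n = XY × XZ = (-1575, -4275, -2775) and equation n·P = -79575.
Checking the remaining points: n·W = -79575, n·V = -79575.
All equal -79575, so all 5 points lie in one plane.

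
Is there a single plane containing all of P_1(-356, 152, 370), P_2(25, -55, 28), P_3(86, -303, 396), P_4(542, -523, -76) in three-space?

The four points are coplanar iff the 3×3 determinant with rows P_1P_2, P_1P_3, P_1P_4 is zero.
Rows: (381, -207, -342), (442, -455, 26), (898, -675, -446).
Expanding along the first row: (381)(220480) − (-207)(-220480) + (-342)(110240) = 661440.
Nonzero ⇒ not coplanar.

No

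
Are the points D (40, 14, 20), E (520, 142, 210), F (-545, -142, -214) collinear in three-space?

No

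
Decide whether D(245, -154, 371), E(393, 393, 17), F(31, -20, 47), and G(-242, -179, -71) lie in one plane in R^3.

No

The four points are coplanar iff the 3×3 determinant with rows DE, DF, DG is zero.
Rows: (148, 547, -354), (-214, 134, -324), (-487, -25, -442).
Expanding along the first row: (148)(-67328) − (547)(-63200) + (-354)(70608) = -389376.
Nonzero ⇒ not coplanar.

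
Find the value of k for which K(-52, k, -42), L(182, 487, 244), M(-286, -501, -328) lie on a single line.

Direction LM = (-468, -988, -572). From the x-coordinate of K, the parameter along the line is τ = (-52 − 182)/(-468) = 1/2.
Then k = 487 + 1/2·(-988) = -7.

-7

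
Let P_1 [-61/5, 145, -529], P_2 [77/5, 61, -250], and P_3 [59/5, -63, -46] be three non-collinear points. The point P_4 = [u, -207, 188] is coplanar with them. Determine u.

7

The plane through P_1, P_2, P_3 has equation 17460x − (33174/5)y − (18624/5)z = 3976806/5.
Substituting P_4: (17460)u + (3365706/5) = 3976806/5, so u = 7.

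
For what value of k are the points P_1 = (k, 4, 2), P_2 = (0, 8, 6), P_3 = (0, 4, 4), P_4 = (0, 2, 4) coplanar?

Coplanarity ⇔ det[P_1P_2; P_1P_3; P_1P_4] = 0.
Expanding, this is linear in k: (4)k + (0) = 0.
So k = 0.

0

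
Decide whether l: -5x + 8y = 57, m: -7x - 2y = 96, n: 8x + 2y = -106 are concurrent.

No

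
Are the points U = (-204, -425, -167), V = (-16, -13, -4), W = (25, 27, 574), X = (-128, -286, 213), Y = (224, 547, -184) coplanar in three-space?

No

The plane through U, V, W has normal n = UV × UW = (231616, -101981, -9372) and equation n·P = -2342615.
Checking the remaining points: n·X = -2476518, n·Y = -2177175.
Since n·X = -2476518 ≠ -2342615, X is off the plane and the points are not all coplanar.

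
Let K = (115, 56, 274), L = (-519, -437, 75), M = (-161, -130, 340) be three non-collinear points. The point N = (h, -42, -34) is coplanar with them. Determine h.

59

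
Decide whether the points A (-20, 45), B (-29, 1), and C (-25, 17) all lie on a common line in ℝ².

AB = (-9, -44), AC = (-5, -28).
Twice the signed area of △ABC is (-9)(-28) − (-44)(-5) = 32.
The area is nonzero, so the three points are not collinear.

No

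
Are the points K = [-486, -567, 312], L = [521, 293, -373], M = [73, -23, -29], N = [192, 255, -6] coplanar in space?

Yes

A normal to the plane through K, L, M is n = KL × KM = (79380, -39528, 67068).
The plane has equation n·P = 4758912. For N: n·N = 4758912.
Equal, so N lies in the plane and all four are coplanar.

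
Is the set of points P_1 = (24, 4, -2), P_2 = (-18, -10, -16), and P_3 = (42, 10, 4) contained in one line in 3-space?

P_1P_2 = (-42, -14, -14), P_1P_3 = (18, 6, 6).
P_1P_2 × P_1P_3 = (0, 0, 0).
The cross product vanishes, so the three points are collinear.

Yes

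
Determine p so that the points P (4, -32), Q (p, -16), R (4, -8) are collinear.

Collinearity: (Q − P) must be parallel to (R − P) = (0, 24).
Cross-multiplying the components: (p − 4)·(24) = (16)·(0).
Solving gives p = 4.

4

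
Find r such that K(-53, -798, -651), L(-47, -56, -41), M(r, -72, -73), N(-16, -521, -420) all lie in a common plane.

The points are coplanar iff KL · (KM × KN) = 0.
Expanding, this is linear in r: (-2432)r + (-600704) = 0.
So r = -247.

-247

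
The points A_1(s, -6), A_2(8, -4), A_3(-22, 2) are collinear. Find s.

18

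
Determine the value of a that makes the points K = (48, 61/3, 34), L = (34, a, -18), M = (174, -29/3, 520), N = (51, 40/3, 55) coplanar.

67/3

Coplanarity ⇔ det[KL; KM; KN] = 0.
Expanding, this is linear in a: (-1188)a + (26532) = 0.
So a = 67/3.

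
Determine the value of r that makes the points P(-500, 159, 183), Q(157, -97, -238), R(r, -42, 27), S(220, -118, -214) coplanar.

43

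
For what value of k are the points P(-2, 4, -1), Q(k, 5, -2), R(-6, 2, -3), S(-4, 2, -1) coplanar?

-2

Normal to plane PRS: n = (-4, 4, 4); plane equation n·X = 20.
Requiring n·Q = 20: (-4)k + (12) = 20.
So k = -2.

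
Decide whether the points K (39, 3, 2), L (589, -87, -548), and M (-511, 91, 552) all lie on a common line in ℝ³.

KL = (550, -90, -550), KM = (-550, 88, 550).
KL × KM = (-1100, 0, -1100).
The cross product is nonzero, so the points do not lie on one line.

No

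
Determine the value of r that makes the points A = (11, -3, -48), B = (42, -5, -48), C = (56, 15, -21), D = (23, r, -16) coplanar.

21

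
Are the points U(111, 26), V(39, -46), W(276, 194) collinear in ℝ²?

UV = (-72, -72), UW = (165, 168).
If collinear, UW would be a scalar multiple of UV. But (-72)·(168) ≠ (-72)·(165) (difference -216), so they are not parallel; the points are not collinear.

No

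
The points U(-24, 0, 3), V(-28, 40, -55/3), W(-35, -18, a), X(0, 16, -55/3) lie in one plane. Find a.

19

Normal to plane UVX: n = (-512, -1792/3, -1024); plane equation n·P = 9216.
Requiring n·W = 9216: (-1024)a + (28672) = 9216.
So a = 19.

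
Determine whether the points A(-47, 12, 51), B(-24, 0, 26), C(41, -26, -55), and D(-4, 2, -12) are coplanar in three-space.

Yes

A normal to the plane through A, B, C is n = AB × AC = (322, 238, 182).
The plane has equation n·P = -2996. For D: n·D = -2996.
Equal, so D lies in the plane and all four are coplanar.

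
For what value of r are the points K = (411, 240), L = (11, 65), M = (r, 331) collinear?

619

Collinearity: (M − K) must be parallel to (L − K) = (-400, -175).
Cross-multiplying the components: (r − 411)·(-175) = (91)·(-400).
Solving gives r = 619.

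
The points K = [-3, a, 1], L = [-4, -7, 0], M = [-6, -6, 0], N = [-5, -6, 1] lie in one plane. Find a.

-7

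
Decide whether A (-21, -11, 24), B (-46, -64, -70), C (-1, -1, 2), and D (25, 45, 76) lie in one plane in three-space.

No

With A as base: AB = (-25, -53, -94), AC = (20, 10, -22), AD = (46, 56, 52).
AC × AD = (1752, -2052, 660).
AB · (AC × AD) = 2916.
Since 2916 ≠ 0, the four points are not coplanar.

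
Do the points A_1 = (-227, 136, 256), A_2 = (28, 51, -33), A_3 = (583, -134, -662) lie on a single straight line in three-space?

A_1A_2 = (255, -85, -289), A_1A_3 = (810, -270, -918).
A_1A_2 × A_1A_3 = (0, 0, 0).
The cross product vanishes, so the three points are collinear.

Yes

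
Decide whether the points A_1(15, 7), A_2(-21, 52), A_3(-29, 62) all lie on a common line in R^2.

A_1A_2 = (-36, 45), A_1A_3 = (-44, 55).
Checking proportionality: A_1A_3 = 11/9·A_1A_2, so the vectors are parallel and the points are collinear.

Yes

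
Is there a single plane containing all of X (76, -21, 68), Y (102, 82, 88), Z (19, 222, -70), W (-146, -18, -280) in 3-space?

The four points are coplanar iff the 3×3 determinant with rows XY, XZ, XW is zero.
Rows: (26, 103, 20), (-57, 243, -138), (-222, 3, -348).
Expanding along the first row: (26)(-84150) − (103)(-10800) + (20)(53775) = 0.
Zero determinant ⇒ coplanar.

Yes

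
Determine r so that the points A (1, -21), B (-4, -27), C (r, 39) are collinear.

The three points are collinear iff det[AB; AC] = 0.
This determinant is linear in r: (6)r + (-306) = 0, so r = 51.

51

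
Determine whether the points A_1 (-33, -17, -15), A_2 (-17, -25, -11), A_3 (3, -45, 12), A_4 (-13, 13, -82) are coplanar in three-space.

Yes

With A_1 as base: A_1A_2 = (16, -8, 4), A_1A_3 = (36, -28, 27), A_1A_4 = (20, 30, -67).
A_1A_3 × A_1A_4 = (1066, 2952, 1640).
A_1A_2 · (A_1A_3 × A_1A_4) = 0.
The scalar triple product vanishes, so the four points are coplanar.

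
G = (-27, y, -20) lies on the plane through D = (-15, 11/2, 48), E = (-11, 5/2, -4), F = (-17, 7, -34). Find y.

29/2

A normal to the plane is n = DE × DF = (324, 432, 0).
G lies in the plane iff n · DG = 0.
This gives (432)y + (-6264) = 0, so y = 29/2.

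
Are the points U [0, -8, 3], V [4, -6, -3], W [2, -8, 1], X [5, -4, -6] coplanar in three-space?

The four points are coplanar iff the 3×3 determinant with rows UV, UW, UX is zero.
Rows: (4, 2, -6), (2, 0, -2), (5, 4, -9).
Expanding along the first row: (4)(8) − (2)(-8) + (-6)(8) = 0.
Zero determinant ⇒ coplanar.

Yes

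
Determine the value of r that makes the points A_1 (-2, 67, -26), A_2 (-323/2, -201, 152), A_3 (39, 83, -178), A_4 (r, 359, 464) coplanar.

39/2

Normal to plane A_1A_2A_3: n = (37888, -16946, 8436); plane equation n·P = -1430494.
Requiring n·A_4 = -1430494: (37888)r + (-2169310) = -1430494.
So r = 39/2.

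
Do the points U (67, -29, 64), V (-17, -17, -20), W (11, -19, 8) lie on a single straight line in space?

UV = (-84, 12, -84), UW = (-56, 10, -56).
UV × UW = (168, 0, -168).
The cross product is nonzero, so the points do not lie on one line.

No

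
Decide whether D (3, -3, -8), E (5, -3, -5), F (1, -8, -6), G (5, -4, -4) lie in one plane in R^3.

Yes

The four points are coplanar iff the 3×3 determinant with rows DE, DF, DG is zero.
Rows: (2, 0, 3), (-2, -5, 2), (2, -1, 4).
Expanding along the first row: (2)(-18) − (0)(-12) + (3)(12) = 0.
Zero determinant ⇒ coplanar.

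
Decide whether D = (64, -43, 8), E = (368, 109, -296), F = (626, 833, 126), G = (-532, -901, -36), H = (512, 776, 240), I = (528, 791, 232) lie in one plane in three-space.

Yes

The plane through D, E, F has normal n = DE × DF = (284240, -206720, 180880) and equation n·P = 28527360.
Checking the remaining points: n·G = 28527360, n·H = 28527360, n·I = 28527360.
All equal 28527360, so all 6 points lie in one plane.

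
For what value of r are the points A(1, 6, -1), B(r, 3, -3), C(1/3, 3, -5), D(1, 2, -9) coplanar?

-1/3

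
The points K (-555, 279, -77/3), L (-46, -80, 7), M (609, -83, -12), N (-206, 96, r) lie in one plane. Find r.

-35/3

Normal to plane KLM: n = (6919, 93203/3, 233618); plane equation n·P = -3505084/3.
Requiring n·N = -3505084/3: (233618)r + (1557182) = -3505084/3.
So r = -35/3.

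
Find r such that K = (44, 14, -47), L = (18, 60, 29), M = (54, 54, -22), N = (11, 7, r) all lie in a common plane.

-12

The points are coplanar iff KL · (KM × KN) = 0.
Expanding, this is linear in r: (-1500)r + (-18000) = 0.
So r = -12.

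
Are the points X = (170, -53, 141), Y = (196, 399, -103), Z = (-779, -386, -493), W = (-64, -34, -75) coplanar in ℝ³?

With X as base: XY = (26, 452, -244), XZ = (-949, -333, -634), XW = (-234, 19, -216).
XZ × XW = (83974, -56628, -95953).
XY · (XZ × XW) = 0.
The scalar triple product vanishes, so the four points are coplanar.

Yes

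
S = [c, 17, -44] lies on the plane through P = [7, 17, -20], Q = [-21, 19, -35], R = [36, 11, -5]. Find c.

-37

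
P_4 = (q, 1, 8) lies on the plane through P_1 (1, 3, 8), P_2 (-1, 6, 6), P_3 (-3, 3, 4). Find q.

1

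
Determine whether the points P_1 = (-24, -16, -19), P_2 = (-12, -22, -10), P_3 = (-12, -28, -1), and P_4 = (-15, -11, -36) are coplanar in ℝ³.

No

A normal to the plane through P_1, P_2, P_3 is n = P_1P_2 × P_1P_3 = (0, -108, -72).
The plane has equation n·P = 3096. For P_4: n·P_4 = 3780.
3780 ≠ 3096, so P_4 is off the plane.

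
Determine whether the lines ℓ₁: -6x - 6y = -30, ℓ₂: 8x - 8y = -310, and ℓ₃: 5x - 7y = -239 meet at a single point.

No

Lines aᵢx + bᵢy = cᵢ with pairwise distinct directions are concurrent exactly when det[aᵢ bᵢ cᵢ] = 0.
Here the determinant is -144.
Nonzero, so no common point exists.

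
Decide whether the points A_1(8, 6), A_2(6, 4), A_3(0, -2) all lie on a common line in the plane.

A_1A_2 = (-2, -2), A_1A_3 = (-8, -8).
Checking proportionality: A_1A_3 = 4·A_1A_2, so the vectors are parallel and the points are collinear.

Yes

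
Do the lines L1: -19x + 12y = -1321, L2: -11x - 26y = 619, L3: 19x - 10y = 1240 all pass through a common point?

Intersecting L1 and L2: solving the 2×2 system gives (x, y) = (43, -42).
Substitute into L3: (19)(43) + (-10)(-42) = 1237.
But L3 requires 1240 ≠ 1237, so the three lines have no common point.

No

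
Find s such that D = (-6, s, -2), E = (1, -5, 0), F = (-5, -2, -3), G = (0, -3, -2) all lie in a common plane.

Coplanarity ⇔ det[DE; DF; DG] = 0.
Expanding, this is linear in s: (9)s + (27) = 0.
So s = -3.

-3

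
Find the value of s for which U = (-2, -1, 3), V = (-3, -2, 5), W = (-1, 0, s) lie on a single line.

1

Direction UV = (-1, -1, 2). From the x-coordinate of W, the parameter along the line is τ = (-1 − (-2))/(-1) = -1.
Then s = 3 + (-1)·(2) = 1.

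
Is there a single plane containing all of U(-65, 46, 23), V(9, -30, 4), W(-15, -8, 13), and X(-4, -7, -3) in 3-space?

The four points are coplanar iff the 3×3 determinant with rows UV, UW, UX is zero.
Rows: (74, -76, -19), (50, -54, -10), (61, -53, -26).
Expanding along the first row: (74)(874) − (-76)(-690) + (-19)(644) = 0.
Zero determinant ⇒ coplanar.

Yes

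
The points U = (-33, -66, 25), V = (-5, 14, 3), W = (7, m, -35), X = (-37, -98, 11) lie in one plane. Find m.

14

Normal to plane UVX: n = (-1824, 480, -576); plane equation n·P = 14112.
Requiring n·W = 14112: (480)m + (7392) = 14112.
So m = 14.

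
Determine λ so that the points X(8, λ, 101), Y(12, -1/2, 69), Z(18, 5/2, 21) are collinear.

-5/2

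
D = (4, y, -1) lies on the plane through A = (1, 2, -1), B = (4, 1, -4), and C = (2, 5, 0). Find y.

6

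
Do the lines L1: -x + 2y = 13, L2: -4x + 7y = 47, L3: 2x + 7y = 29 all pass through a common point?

The three lines meet at one point iff the augmented coefficient matrix [aᵢ bᵢ cᵢ] has rank < 3, i.e. its determinant vanishes.
Here the determinant is 0.
It vanishes, so the lines are concurrent at (-3, 5).

Yes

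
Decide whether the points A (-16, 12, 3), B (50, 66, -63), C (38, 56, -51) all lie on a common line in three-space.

No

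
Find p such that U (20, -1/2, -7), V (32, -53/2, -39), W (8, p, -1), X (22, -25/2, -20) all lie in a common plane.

-1/2

Coplanarity ⇔ det[UV; UW; UX] = 0.
Expanding, this is linear in p: (-92)p + (-46) = 0.
So p = -1/2.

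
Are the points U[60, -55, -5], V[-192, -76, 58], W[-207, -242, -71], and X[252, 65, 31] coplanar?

No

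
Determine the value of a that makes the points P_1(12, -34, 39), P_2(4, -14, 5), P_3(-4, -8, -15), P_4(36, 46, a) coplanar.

1

Normal to plane P_1P_2P_3: n = (-196, 112, 112); plane equation n·P = -1792.
Requiring n·P_4 = -1792: (112)a + (-1904) = -1792.
So a = 1.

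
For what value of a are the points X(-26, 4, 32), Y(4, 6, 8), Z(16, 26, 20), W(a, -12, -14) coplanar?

6

Coplanarity ⇔ det[XY; XZ; XW] = 0.
Expanding, this is linear in a: (504)a + (-3024) = 0.
So a = 6.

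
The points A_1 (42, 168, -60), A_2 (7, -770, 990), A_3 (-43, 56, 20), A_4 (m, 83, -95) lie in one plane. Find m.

-193

The points are coplanar iff A_1A_2 · (A_1A_3 × A_1A_4) = 0.
Expanding, this is linear in m: (42560)m + (8214080) = 0.
So m = -193.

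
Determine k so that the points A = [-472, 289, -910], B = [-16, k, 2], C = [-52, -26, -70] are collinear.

Collinearity requires AB × AC = 0; each component is linear in k.
The x-component gives (840)k + (44520) = 0, so k = -53.
The remaining components then also vanish.

-53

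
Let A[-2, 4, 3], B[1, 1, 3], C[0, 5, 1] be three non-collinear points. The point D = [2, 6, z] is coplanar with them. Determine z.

-1

Coplanarity requires AB · (AC × AD) = 0.
AB = (3, -3, 0), AC = (2, 1, -2); the triple product is linear in z with coefficient 9 and constant term 9.
Setting it to zero: z = -1.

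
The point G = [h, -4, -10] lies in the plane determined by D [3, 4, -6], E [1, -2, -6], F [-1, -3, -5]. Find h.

Coplanarity requires DE · (DF × DG) = 0.
DE = (-2, -6, 0), DF = (-4, -7, 1); the triple product is linear in h with coefficient -6 and constant term 42.
Setting it to zero: h = 7.

7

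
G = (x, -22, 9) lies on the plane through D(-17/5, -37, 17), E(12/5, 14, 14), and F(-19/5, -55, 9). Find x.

A normal to the plane is n = DE × DF = (-462, 238/5, -84).
G lies in the plane iff n · DG = 0.
This gives (-462)x + (-924/5) = 0, so x = -2/5.

-2/5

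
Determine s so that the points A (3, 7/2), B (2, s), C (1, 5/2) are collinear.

Collinearity: (B − A) must be parallel to (C − A) = (-2, -1).
Cross-multiplying the components: (s − 7/2)·(-2) = (-1)·(-1).
Solving gives s = 3.

3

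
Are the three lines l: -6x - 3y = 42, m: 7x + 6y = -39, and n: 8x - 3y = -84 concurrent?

Intersecting l and m: solving the 2×2 system gives (x, y) = (-9, 4).
Substitute into n: (8)(-9) + (-3)(4) = -84.
This equals -84, so (-9, 4) lies on all three lines and they are concurrent.

Yes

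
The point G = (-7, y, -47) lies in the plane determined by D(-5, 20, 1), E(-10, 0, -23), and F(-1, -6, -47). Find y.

Coplanarity requires DE · (DF × DG) = 0.
DE = (-5, -20, -24), DF = (4, -26, -48); the triple product is linear in y with coefficient -336 and constant term -4032.
Setting it to zero: y = -12.

-12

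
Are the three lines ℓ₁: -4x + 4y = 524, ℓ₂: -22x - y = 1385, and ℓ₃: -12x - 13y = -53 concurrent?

No

Intersecting ℓ₁ and ℓ₂: solving the 2×2 system gives (x, y) = (-1516/23, 1497/23).
Substitute into ℓ₃: (-12)(-1516/23) + (-13)(1497/23) = -1269/23.
But ℓ₃ requires -53 ≠ -1269/23, so the three lines have no common point.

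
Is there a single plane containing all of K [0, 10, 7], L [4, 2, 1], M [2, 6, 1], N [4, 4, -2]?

No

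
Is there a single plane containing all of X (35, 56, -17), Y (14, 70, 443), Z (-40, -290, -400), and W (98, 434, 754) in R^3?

The four points are coplanar iff the 3×3 determinant with rows XY, XZ, XW is zero.
Rows: (-21, 14, 460), (-75, -346, -383), (63, 378, 771).
Expanding along the first row: (-21)(-121992) − (14)(-33696) + (460)(-6552) = 19656.
Nonzero ⇒ not coplanar.

No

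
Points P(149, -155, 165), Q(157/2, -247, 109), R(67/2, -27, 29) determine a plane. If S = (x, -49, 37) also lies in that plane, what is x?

38

The plane through P, Q, R has equation 19680x − 3120y − 19650z = 173670.
Substituting S: (19680)x + (-574170) = 173670, so x = 38.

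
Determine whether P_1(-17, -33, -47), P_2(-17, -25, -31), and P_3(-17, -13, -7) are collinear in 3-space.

Yes

P_1P_2 = (0, 8, 16), P_1P_3 = (0, 20, 40).
P_1P_2 × P_1P_3 = (0, 0, 0).
The cross product vanishes, so the three points are collinear.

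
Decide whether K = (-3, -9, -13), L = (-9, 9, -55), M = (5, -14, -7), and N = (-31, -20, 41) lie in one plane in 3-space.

Yes

With K as base: KL = (-6, 18, -42), KM = (8, -5, 6), KN = (-28, -11, 54).
KM × KN = (-204, -600, -228).
KL · (KM × KN) = 0.
The scalar triple product vanishes, so the four points are coplanar.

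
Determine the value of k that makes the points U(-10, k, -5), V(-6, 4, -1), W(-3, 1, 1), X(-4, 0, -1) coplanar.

6

Coplanarity ⇔ det[UV; UW; UX] = 0.
Expanding, this is linear in k: (-4)k + (24) = 0.
So k = 6.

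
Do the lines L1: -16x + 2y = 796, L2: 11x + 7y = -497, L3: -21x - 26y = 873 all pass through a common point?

Yes

Intersecting L1 and L2: solving the 2×2 system gives (x, y) = (-49, 6).
Substitute into L3: (-21)(-49) + (-26)(6) = 873.
This equals 873, so (-49, 6) lies on all three lines and they are concurrent.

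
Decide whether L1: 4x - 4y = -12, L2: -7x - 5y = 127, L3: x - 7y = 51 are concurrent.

No

The three lines meet at one point iff the augmented coefficient matrix [aᵢ bᵢ cᵢ] has rank < 3, i.e. its determinant vanishes.
Here the determinant is -48.
Nonzero, so no common point exists.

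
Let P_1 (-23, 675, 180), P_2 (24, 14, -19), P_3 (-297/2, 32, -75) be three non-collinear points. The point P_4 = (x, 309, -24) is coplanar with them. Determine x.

-517/2

A normal to the plane is n = P_1P_2 × P_1P_3 = (40598, 73919/2, -226353/2).
P_4 lies in the plane iff n · P_1P_4 = 0.
This gives (40598)x + (10494583) = 0, so x = -517/2.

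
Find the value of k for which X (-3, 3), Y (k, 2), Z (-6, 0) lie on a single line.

-4

The three points are collinear iff det[XY; XZ] = 0.
This determinant is linear in k: (-3)k + (-12) = 0, so k = -4.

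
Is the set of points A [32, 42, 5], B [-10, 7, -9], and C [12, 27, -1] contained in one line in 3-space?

AB = (-42, -35, -14), AC = (-20, -15, -6).
Comparing components 3 and 1: (-14)(-20) − (-42)(-6) = 28 ≠ 0, so AB and AC are not parallel and the points are not collinear.

No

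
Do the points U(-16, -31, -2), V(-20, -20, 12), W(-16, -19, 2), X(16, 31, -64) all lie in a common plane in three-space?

Yes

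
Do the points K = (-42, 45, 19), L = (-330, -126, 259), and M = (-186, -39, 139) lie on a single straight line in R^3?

No

KL = (-288, -171, 240), KM = (-144, -84, 120).
KL × KM = (-360, 0, -432).
The cross product is nonzero, so the points do not lie on one line.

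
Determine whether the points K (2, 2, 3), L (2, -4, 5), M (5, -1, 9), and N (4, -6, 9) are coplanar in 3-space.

Yes

The four points are coplanar iff the 3×3 determinant with rows KL, KM, KN is zero.
Rows: (0, -6, 2), (3, -3, 6), (2, -8, 6).
Expanding along the first row: (0)(30) − (-6)(6) + (2)(-18) = 0.
Zero determinant ⇒ coplanar.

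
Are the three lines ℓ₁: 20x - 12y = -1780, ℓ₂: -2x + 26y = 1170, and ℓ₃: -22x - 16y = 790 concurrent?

Yes

Lines aᵢx + bᵢy = cᵢ with pairwise distinct directions are concurrent exactly when det[aᵢ bᵢ cᵢ] = 0.
Here the determinant is 0.
It vanishes, so the lines are concurrent at (-65, 40).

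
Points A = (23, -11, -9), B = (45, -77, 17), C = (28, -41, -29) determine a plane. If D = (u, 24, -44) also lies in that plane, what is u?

The plane through A, B, C has equation 2100x + 570y − 330z = 45000.
Substituting D: (2100)u + (28200) = 45000, so u = 8.

8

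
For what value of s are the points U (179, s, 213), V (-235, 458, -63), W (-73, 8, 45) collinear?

-692

Collinearity requires UV × UW = 0; each component is linear in s.
The x-component gives (-108)s + (-74736) = 0, so s = -692.
The remaining components then also vanish.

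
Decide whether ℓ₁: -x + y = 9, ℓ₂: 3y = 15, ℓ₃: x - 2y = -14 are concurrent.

Intersecting ℓ₁ and ℓ₂: solving the 2×2 system gives (x, y) = (-4, 5).
Substitute into ℓ₃: (1)(-4) + (-2)(5) = -14.
This equals -14, so (-4, 5) lies on all three lines and they are concurrent.

Yes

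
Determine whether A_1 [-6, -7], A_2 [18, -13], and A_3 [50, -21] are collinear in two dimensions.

A_1A_2 = (24, -6), A_1A_3 = (56, -14).
Checking proportionality: A_1A_3 = 7/3·A_1A_2, so the vectors are parallel and the points are collinear.

Yes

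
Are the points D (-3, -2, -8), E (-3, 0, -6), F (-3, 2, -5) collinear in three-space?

DE = (0, 2, 2), DF = (0, 4, 3).
Comparing components 2 and 3: (2)(3) − (2)(4) = -2 ≠ 0, so DE and DF are not parallel and the points are not collinear.

No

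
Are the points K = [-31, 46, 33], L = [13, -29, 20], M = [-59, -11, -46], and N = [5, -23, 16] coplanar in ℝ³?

With K as base: KL = (44, -75, -13), KM = (-28, -57, -79), KN = (36, -69, -17).
KM × KN = (-4482, -3320, 3984).
KL · (KM × KN) = 0.
The scalar triple product vanishes, so the four points are coplanar.

Yes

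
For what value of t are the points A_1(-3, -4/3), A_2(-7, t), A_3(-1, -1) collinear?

-2

Collinearity: (A_2 − A_1) must be parallel to (A_3 − A_1) = (2, 1/3).
Cross-multiplying the components: (t − (-4/3))·(2) = (-4)·(1/3).
Solving gives t = -2.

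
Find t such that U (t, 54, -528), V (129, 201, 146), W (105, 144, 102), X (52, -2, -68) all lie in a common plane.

The points are coplanar iff UV · (UW × UX) = 0.
Expanding, this is linear in t: (-3266)t + (489900) = 0.
So t = 150.

150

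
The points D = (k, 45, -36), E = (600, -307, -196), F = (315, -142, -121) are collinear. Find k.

-8

Direction EF = (-285, 165, 75). From the y-coordinate of D, the parameter along the line is τ = (45 − (-307))/165 = 32/15.
Then k = 600 + 32/15·(-285) = -8.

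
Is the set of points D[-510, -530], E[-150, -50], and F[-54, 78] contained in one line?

DE = (360, 480), DF = (456, 608).
Twice the signed area of △DEF is (360)(608) − (480)(456) = 0.
The triangle is degenerate (zero area), so the points are collinear.

Yes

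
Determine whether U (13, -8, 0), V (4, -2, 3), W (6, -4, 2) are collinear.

UV = (-9, 6, 3), UW = (-7, 4, 2).
UV × UW = (0, -3, 6).
The cross product is nonzero, so the points do not lie on one line.

No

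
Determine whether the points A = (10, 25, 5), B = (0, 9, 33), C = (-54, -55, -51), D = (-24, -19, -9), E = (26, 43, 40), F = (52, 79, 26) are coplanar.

Yes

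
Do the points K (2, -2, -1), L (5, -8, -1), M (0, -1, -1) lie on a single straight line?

KL = (3, -6, 0), KM = (-2, 1, 0).
Comparing components 1 and 2: (3)(1) − (-6)(-2) = -9 ≠ 0, so KL and KM are not parallel and the points are not collinear.

No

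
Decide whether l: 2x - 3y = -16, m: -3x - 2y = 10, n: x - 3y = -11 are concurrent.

Intersecting l and m: solving the 2×2 system gives (x, y) = (-62/13, 28/13).
Substitute into n: (1)(-62/13) + (-3)(28/13) = -146/13.
But n requires -11 ≠ -146/13, so the three lines have no common point.

No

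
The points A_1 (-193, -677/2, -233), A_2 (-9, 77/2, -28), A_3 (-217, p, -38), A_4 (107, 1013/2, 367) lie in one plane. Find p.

-391/2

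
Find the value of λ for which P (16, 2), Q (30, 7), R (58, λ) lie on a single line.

Collinearity: (R − P) must be parallel to (Q − P) = (14, 5).
Cross-multiplying the components: (λ − 2)·(14) = (42)·(5).
Solving gives λ = 17.

17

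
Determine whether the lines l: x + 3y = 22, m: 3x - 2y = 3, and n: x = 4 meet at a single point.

No

Intersecting l and m: solving the 2×2 system gives (x, y) = (53/11, 63/11).
Substitute into n: (1)(53/11) + (0)(63/11) = 53/11.
But n requires 4 ≠ 53/11, so the three lines have no common point.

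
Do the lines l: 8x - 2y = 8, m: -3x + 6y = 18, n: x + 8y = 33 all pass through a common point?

No

Lines aᵢx + bᵢy = cᵢ with pairwise distinct directions are concurrent exactly when det[aᵢ bᵢ cᵢ] = 0.
Here the determinant is -42.
Nonzero, so no common point exists.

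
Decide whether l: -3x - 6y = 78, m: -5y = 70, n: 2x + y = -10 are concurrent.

Intersecting l and m: solving the 2×2 system gives (x, y) = (2, -14).
Substitute into n: (2)(2) + (1)(-14) = -10.
This equals -10, so (2, -14) lies on all three lines and they are concurrent.

Yes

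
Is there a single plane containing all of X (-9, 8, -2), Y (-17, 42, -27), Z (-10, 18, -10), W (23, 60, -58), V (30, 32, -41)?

No

The plane through X, Y, Z has normal n = XY × XZ = (-22, -39, -46) and equation n·P = -22.
Checking the remaining points: n·W = -178, n·V = -22.
Since n·W = -178 ≠ -22, W is off the plane and the points are not all coplanar.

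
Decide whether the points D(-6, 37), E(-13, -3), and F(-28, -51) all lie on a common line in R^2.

No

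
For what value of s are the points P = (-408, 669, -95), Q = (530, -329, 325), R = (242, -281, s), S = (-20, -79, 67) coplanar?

187

Coplanarity ⇔ det[PQ; PR; PS] = 0.
Expanding, this is linear in s: (314400)s + (-58792800) = 0.
So s = 187.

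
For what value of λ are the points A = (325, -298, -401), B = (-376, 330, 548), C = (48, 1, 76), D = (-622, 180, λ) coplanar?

138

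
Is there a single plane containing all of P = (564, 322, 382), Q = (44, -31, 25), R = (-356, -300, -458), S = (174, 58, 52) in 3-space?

No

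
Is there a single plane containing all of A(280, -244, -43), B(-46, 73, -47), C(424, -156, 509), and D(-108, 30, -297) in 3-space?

With A as base: AB = (-326, 317, -4), AC = (144, 88, 552), AD = (-388, 274, -254).
AC × AD = (-173600, -177600, 73600).
AB · (AC × AD) = 0.
The scalar triple product vanishes, so the four points are coplanar.

Yes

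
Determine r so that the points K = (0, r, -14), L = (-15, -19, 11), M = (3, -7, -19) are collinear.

Direction LM = (18, 12, -30). From the x-coordinate of K, the parameter along the line is τ = (0 − (-15))/18 = 5/6.
Then r = (-19) + 5/6·(12) = -9.

-9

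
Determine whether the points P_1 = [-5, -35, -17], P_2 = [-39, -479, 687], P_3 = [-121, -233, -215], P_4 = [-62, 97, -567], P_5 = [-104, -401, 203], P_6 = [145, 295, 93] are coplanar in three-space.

Yes

The plane through P_1, P_2, P_3 has normal n = P_1P_2 × P_1P_3 = (227304, -88396, -44772) and equation n·P = 2718464.
Checking the remaining points: n·P_4 = 2718464, n·P_5 = 2718464, n·P_6 = 2718464.
All equal 2718464, so all 6 points lie in one plane.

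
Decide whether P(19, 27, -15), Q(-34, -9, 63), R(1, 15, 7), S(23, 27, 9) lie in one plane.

No

The four points are coplanar iff the 3×3 determinant with rows PQ, PR, PS is zero.
Rows: (-53, -36, 78), (-18, -12, 22), (4, 0, 24).
Expanding along the first row: (-53)(-288) − (-36)(-520) + (78)(48) = 288.
Nonzero ⇒ not coplanar.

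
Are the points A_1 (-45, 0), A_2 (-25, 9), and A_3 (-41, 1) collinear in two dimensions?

No

A_1A_2 = (20, 9), A_1A_3 = (4, 1).
Twice the signed area of △A_1A_2A_3 is (20)(1) − (9)(4) = -16.
The area is nonzero, so the three points are not collinear.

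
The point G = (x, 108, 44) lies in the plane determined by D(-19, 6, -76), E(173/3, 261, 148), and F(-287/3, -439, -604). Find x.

-1

Coplanarity requires DE · (DF × DG) = 0.
DE = (230/3, 255, 224), DF = (-230/3, -445, -528); the triple product is linear in x with coefficient -34960 and constant term -34960.
Setting it to zero: x = -1.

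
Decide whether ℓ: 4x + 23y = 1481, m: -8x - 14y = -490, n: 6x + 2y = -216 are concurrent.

No

The three lines meet at one point iff the augmented coefficient matrix [aᵢ bᵢ cᵢ] has rank < 3, i.e. its determinant vanishes.
Here the determinant is 9360.
Nonzero, so no common point exists.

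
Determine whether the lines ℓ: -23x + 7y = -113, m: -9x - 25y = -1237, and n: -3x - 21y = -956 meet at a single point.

No

Intersecting ℓ and m: solving the 2×2 system gives (x, y) = (18, 43).
Substitute into n: (-3)(18) + (-21)(43) = -957.
But n requires -956 ≠ -957, so the three lines have no common point.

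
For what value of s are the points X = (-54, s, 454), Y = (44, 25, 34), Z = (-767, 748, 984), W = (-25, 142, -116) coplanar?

Coplanarity ⇔ det[XY; XZ; XW] = 0.
Expanding, this is linear in s: (187200)s + (-7300800) = 0.
So s = 39.

39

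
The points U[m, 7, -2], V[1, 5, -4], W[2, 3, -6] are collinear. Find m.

0

Direction VW = (1, -2, -2). From the y-coordinate of U, the parameter along the line is τ = (7 − 5)/(-2) = -1.
Then m = 1 + (-1)·(1) = 0.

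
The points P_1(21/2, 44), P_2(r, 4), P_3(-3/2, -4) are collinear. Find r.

Collinearity: (P_2 − P_1) must be parallel to (P_3 − P_1) = (-12, -48).
Cross-multiplying the components: (r − 21/2)·(-48) = (-40)·(-12).
Solving gives r = 1/2.

1/2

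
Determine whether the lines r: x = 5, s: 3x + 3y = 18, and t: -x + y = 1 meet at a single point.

No

Lines aᵢx + bᵢy = cᵢ with pairwise distinct directions are concurrent exactly when det[aᵢ bᵢ cᵢ] = 0.
Here the determinant is 15.
Nonzero, so no common point exists.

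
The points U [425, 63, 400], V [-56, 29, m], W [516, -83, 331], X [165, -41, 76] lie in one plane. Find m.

The points are coplanar iff UV · (UW × UX) = 0.
Expanding, this is linear in m: (-47424)m + (-1944384) = 0.
So m = -41.

-41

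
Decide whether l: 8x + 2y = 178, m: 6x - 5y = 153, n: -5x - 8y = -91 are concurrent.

Lines aᵢx + bᵢy = cᵢ with pairwise distinct directions are concurrent exactly when det[aᵢ bᵢ cᵢ] = 0.
Here the determinant is 0.
It vanishes, so the lines are concurrent at (23, -3).

Yes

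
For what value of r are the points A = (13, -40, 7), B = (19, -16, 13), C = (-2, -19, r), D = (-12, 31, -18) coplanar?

The points are coplanar iff AB · (AC × AD) = 0.
Expanding, this is linear in r: (-1026)r + (-8208) = 0.
So r = -8.

-8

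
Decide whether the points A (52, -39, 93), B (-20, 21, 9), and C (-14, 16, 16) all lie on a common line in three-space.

AB = (-72, 60, -84), AC = (-66, 55, -77).
AB × AC = (0, 0, 0).
The cross product vanishes, so the three points are collinear.

Yes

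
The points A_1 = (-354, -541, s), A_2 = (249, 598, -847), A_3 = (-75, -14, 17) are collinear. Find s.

Direction A_2A_3 = (-324, -612, 864). From the x-coordinate of A_1, the parameter along the line is τ = (-354 − 249)/(-324) = 67/36.
Then s = (-847) + 67/36·(864) = 761.

761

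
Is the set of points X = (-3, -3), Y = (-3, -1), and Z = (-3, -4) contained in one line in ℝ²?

XY = (0, 2), XZ = (0, -1).
det[XY; XZ] = (0)(-1) − (2)(0) = 0.
The determinant is zero, so the points are collinear.

Yes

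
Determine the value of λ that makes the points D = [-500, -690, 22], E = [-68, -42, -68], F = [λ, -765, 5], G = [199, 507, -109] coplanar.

Normal to plane DEG: n = (22842, -6318, 64152); plane equation n·P = -5650236.
Requiring n·F = -5650236: (22842)λ + (5154030) = -5650236.
So λ = -473.

-473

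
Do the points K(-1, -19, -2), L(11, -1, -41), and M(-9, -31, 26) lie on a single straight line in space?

KL = (12, 18, -39), KM = (-8, -12, 28).
KL × KM = (36, -24, 0).
The cross product is nonzero, so the points do not lie on one line.

No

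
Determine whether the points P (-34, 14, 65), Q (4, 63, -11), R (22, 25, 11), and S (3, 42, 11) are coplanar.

No

The four points are coplanar iff the 3×3 determinant with rows PQ, PR, PS is zero.
Rows: (38, 49, -76), (56, 11, -54), (37, 28, -54).
Expanding along the first row: (38)(918) − (49)(-1026) + (-76)(1161) = -3078.
Nonzero ⇒ not coplanar.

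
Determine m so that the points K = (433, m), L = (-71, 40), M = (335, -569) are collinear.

Collinearity: (K − L) must be parallel to (M − L) = (406, -609).
Cross-multiplying the components: (m − 40)·(406) = (504)·(-609).
Solving gives m = -716.

-716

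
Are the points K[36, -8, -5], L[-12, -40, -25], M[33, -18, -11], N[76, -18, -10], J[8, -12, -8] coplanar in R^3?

No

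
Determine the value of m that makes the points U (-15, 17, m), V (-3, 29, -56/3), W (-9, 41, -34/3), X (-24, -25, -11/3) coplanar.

-8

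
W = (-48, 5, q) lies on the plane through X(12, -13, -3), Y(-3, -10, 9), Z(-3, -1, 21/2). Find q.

Coplanarity requires XY · (XZ × XW) = 0.
XY = (-15, 3, 12), XZ = (-15, 12, 27/2); the triple product is linear in q with coefficient -135 and constant term 6210.
Setting it to zero: q = 46.

46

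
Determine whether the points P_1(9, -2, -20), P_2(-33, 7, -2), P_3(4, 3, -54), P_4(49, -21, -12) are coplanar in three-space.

No

A normal to the plane through P_1, P_2, P_3 is n = P_1P_2 × P_1P_3 = (-396, -1518, -165).
The plane has equation n·P = 2772. For P_4: n·P_4 = 14454.
14454 ≠ 2772, so P_4 is off the plane.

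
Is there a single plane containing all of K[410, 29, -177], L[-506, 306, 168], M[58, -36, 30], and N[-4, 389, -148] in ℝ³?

No

The four points are coplanar iff the 3×3 determinant with rows KL, KM, KN is zero.
Rows: (-916, 277, 345), (-352, -65, 207), (-414, 360, 29).
Expanding along the first row: (-916)(-76405) − (277)(75490) + (345)(-153630) = -3926100.
Nonzero ⇒ not coplanar.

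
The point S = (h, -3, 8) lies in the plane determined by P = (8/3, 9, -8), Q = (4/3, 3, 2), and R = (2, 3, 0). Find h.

4/3

A normal to the plane is n = PQ × PR = (12, 4, 4).
S lies in the plane iff n · PS = 0.
This gives (12)h + (-16) = 0, so h = 4/3.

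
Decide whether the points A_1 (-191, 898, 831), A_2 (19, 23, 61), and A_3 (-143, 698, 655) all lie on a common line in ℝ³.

A_1A_2 = (210, -875, -770), A_1A_3 = (48, -200, -176).
A_1A_2 × A_1A_3 = (0, 0, 0).
The cross product vanishes, so the three points are collinear.

Yes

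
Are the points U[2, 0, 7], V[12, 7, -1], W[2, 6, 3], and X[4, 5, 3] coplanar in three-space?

Yes

With U as base: UV = (10, 7, -8), UW = (0, 6, -4), UX = (2, 5, -4).
UW × UX = (-4, -8, -12).
UV · (UW × UX) = 0.
The scalar triple product vanishes, so the four points are coplanar.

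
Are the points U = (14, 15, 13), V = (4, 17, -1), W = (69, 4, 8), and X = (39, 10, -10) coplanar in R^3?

With U as base: UV = (-10, 2, -14), UW = (55, -11, -5), UX = (25, -5, -23).
UW × UX = (228, 1140, 0).
UV · (UW × UX) = 0.
The scalar triple product vanishes, so the four points are coplanar.

Yes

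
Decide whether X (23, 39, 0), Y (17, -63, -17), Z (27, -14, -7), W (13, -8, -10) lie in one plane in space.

The four points are coplanar iff the 3×3 determinant with rows XY, XZ, XW is zero.
Rows: (-6, -102, -17), (4, -53, -7), (-10, -47, -10).
Expanding along the first row: (-6)(201) − (-102)(-110) + (-17)(-718) = -220.
Nonzero ⇒ not coplanar.

No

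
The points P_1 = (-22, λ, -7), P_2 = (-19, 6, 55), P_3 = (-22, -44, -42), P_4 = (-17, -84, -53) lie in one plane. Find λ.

The points are coplanar iff P_1P_2 · (P_1P_3 × P_1P_4) = 0.
Expanding, this is linear in λ: (518)λ + (9842) = 0.
So λ = -19.

-19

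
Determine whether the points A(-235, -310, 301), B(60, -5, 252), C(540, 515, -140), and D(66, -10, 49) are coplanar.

With A as base: AB = (295, 305, -49), AC = (775, 825, -441), AD = (301, 300, -252).
AC × AD = (-75600, 62559, -15825).
AB · (AC × AD) = -2446080.
Since -2446080 ≠ 0, the four points are not coplanar.

No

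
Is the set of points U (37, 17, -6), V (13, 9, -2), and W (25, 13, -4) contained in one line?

Yes

UV = (-24, -8, 4), UW = (-12, -4, 2).
Each component of UW is 1/2 times the corresponding component of UV, so UW = 1/2·UV and the points are collinear.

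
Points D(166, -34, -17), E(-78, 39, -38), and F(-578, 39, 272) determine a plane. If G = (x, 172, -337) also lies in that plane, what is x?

-102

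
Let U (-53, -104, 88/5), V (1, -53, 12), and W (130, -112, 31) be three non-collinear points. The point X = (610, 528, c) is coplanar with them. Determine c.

-261/5

The plane through U, V, W has equation (3193/5)x − (8742/5)y − 9765z = -119381/5.
Substituting X: (-9765)c + (-2668046/5) = -119381/5, so c = -261/5.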